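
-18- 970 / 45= -356 / 9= -39.56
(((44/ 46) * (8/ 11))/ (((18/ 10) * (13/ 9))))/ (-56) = -10/ 2093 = -0.00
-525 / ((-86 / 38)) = 231.98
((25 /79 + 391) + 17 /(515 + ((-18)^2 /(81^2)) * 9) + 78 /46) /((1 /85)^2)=23936438135050 /8429063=2839750.77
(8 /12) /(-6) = -1 /9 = -0.11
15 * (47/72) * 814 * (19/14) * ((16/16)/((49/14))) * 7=1817255/84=21633.99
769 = 769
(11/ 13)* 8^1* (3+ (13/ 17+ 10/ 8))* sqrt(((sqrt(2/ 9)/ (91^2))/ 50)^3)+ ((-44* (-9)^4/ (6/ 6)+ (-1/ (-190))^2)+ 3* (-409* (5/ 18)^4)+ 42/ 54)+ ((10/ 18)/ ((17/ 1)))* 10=-1549875952800509/ 5368647600+ 3751* 2^(1/ 4)* sqrt(3)/ 187356589875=-288690.20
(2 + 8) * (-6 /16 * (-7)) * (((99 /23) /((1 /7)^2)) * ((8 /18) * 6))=339570 /23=14763.91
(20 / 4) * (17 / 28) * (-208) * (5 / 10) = -2210 / 7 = -315.71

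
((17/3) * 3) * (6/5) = 20.40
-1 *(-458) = 458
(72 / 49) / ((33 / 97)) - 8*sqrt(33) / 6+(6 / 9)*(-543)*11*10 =-21460652 / 539 - 4*sqrt(33) / 3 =-39823.34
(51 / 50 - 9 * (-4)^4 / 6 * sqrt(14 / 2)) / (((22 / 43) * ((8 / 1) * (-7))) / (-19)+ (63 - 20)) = 817 / 35650 - 104576 * sqrt(7) / 12121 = -22.80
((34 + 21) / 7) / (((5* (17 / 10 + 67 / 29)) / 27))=86130 / 8141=10.58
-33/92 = -0.36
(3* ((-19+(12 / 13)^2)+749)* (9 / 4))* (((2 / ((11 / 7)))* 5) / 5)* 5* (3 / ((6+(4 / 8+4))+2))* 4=280129752 / 9295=30137.68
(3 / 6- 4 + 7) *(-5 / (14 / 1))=-5 / 4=-1.25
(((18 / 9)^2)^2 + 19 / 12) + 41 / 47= 18.46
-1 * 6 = -6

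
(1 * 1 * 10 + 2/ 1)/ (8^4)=3/ 1024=0.00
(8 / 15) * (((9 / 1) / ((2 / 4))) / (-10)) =-24 / 25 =-0.96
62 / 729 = 0.09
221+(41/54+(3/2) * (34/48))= 96259/432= 222.82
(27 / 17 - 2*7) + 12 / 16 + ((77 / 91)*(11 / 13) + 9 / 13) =-117833 / 11492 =-10.25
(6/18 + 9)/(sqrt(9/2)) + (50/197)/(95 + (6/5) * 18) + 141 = 28 * sqrt(2)/9 + 16194241/114851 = 145.40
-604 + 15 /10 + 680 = 155 /2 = 77.50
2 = 2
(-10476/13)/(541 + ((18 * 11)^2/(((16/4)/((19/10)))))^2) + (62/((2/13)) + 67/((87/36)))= 5631047828834963/13073443912997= 430.72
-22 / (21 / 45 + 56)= -30 / 77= -0.39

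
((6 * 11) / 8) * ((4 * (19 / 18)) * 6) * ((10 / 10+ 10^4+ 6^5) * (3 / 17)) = 655657.59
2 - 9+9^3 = 722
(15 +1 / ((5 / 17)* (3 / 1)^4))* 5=75.21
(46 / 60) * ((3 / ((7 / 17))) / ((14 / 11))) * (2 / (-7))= -4301 / 3430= -1.25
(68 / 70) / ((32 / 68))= 289 / 140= 2.06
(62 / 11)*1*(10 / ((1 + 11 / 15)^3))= 10.82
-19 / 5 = -3.80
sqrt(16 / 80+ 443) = 2*sqrt(2770) / 5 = 21.05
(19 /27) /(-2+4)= 0.35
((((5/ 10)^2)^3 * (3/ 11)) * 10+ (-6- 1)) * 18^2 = -2254.19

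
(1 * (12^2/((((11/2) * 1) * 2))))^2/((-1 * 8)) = -2592/121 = -21.42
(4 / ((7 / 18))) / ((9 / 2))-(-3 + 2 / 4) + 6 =151 / 14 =10.79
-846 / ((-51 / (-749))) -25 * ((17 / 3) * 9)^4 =-2875421643 / 17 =-169142449.59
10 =10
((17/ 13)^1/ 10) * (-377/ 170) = -29/ 100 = -0.29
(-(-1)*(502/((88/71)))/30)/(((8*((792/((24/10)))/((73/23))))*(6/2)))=1300933/240451200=0.01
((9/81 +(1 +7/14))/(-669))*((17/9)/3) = -493/325134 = -0.00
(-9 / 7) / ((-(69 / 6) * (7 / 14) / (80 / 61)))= 2880 / 9821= 0.29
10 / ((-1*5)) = -2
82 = 82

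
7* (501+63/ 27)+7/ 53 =560231/ 159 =3523.47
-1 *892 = -892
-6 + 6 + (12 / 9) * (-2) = -8 / 3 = -2.67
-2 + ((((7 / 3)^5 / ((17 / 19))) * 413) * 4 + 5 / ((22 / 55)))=1055162983 / 8262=127712.78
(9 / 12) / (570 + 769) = 3 / 5356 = 0.00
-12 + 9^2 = 69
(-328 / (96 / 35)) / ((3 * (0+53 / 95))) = -136325 / 1908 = -71.45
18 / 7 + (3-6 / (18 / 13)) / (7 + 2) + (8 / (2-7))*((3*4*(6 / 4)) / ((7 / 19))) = -10226 / 135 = -75.75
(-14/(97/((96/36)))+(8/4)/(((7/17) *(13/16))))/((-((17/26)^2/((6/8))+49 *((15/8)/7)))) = -15403648/37716413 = -0.41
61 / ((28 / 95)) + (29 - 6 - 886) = -18369 / 28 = -656.04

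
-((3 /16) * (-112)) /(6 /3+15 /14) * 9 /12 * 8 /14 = 2.93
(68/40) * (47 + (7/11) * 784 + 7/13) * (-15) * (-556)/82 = 94482.11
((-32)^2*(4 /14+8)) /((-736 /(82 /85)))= -152192 /13685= -11.12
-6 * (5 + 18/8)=-87/2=-43.50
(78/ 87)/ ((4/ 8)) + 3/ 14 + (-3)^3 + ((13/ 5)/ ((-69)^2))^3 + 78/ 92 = -66118643262854509/ 2738423388180375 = -24.14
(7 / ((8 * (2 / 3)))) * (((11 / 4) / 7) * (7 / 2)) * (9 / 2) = 8.12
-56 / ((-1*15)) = 56 / 15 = 3.73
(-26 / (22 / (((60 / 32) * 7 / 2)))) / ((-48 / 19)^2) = -164255 / 135168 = -1.22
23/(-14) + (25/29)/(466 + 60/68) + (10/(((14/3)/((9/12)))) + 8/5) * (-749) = -77460290363/32224220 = -2403.79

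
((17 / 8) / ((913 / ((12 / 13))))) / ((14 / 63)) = 459 / 47476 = 0.01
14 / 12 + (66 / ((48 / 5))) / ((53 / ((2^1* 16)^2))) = 42611 / 318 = 134.00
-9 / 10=-0.90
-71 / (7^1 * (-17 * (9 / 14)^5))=5455072 / 1003833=5.43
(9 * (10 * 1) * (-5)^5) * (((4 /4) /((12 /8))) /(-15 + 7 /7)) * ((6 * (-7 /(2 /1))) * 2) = -562500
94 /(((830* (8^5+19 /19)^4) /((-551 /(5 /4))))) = -103588 /2392604165715902466075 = -0.00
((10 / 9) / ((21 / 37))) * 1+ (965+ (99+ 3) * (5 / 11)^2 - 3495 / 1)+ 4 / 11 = -57323534 / 22869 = -2506.60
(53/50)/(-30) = -53/1500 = -0.04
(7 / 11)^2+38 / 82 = 0.87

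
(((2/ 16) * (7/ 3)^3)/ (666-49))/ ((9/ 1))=343/ 1199448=0.00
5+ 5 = 10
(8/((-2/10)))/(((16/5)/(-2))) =25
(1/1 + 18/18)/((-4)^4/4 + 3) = 2/67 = 0.03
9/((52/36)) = 81/13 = 6.23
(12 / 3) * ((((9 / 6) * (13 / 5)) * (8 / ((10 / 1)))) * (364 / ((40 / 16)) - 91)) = 85176 / 125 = 681.41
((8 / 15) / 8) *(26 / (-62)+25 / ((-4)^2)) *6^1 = 567 / 1240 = 0.46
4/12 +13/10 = 49/30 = 1.63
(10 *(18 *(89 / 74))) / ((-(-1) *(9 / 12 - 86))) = -32040 / 12617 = -2.54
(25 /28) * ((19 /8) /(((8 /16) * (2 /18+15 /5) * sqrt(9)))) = 0.45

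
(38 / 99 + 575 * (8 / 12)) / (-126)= -18994 / 6237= -3.05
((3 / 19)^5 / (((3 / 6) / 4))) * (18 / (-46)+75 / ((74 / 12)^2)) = 96770376 / 77964929213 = 0.00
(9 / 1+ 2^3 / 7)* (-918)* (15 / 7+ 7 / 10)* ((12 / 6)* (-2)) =25940844 / 245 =105881.00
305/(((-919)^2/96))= 29280/844561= 0.03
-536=-536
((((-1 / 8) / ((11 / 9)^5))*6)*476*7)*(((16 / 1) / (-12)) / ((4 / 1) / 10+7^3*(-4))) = -18217710 / 20453477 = -0.89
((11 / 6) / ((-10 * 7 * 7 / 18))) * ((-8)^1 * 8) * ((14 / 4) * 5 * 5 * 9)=23760 / 7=3394.29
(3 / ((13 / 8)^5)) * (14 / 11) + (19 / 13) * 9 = 55099497 / 4084223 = 13.49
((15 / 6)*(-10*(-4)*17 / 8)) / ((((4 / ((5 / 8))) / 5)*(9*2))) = 10625 / 1152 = 9.22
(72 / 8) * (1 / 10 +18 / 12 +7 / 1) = 387 / 5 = 77.40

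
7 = 7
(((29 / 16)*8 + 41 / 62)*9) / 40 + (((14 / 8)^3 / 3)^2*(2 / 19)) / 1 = 40681615 / 10856448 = 3.75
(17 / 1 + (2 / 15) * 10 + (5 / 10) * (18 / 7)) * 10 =4120 / 21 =196.19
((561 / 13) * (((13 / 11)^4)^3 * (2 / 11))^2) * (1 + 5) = 51106780226017654433264055528 / 108347059433883722041830251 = 471.70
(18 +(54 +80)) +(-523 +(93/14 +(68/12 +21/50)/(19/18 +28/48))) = -7447283/20650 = -360.64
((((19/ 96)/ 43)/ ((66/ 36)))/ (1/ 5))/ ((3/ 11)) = 95/ 2064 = 0.05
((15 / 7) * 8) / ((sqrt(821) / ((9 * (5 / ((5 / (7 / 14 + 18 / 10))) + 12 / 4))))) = 5724 * sqrt(821) / 5747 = 28.54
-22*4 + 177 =89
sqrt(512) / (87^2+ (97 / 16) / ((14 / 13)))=3584 * sqrt(2) / 1696717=0.00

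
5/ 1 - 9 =-4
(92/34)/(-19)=-46/323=-0.14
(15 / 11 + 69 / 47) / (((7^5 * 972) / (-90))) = -1220 / 78202971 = -0.00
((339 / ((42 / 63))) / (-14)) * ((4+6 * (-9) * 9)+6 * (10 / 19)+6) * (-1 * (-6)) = 13705092 / 133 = 103045.80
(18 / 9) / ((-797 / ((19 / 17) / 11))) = -38 / 149039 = -0.00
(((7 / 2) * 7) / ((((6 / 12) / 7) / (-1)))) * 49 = -16807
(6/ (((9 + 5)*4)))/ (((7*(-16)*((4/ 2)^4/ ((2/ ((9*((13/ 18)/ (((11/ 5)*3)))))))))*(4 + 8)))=-33/ 3261440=-0.00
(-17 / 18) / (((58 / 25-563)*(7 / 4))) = 850 / 883071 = 0.00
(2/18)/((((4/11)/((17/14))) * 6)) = 187/3024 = 0.06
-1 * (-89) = 89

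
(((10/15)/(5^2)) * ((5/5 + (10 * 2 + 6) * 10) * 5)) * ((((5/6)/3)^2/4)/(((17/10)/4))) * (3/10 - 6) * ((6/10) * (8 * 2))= -4408/51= -86.43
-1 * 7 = -7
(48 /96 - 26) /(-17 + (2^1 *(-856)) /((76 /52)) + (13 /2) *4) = 969 /44170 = 0.02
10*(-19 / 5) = -38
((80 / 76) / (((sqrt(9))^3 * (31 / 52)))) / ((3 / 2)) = 2080 / 47709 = 0.04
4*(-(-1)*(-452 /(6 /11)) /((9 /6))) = -19888 /9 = -2209.78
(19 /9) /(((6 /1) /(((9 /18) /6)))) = 19 /648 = 0.03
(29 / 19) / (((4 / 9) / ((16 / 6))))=174 / 19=9.16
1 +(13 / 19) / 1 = 32 / 19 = 1.68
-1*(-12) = 12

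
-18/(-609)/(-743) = -6/150829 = -0.00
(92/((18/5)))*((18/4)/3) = 115/3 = 38.33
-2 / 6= -1 / 3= -0.33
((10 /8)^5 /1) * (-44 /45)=-6875 /2304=-2.98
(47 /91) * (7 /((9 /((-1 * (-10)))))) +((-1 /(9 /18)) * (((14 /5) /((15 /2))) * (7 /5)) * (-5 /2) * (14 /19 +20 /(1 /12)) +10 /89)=3132190384 /4946175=633.26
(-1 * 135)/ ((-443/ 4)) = 540/ 443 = 1.22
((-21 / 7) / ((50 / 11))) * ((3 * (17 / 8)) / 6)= -0.70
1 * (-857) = -857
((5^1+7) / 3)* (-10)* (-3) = 120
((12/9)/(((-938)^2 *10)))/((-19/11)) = -0.00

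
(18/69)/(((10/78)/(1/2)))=117/115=1.02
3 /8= 0.38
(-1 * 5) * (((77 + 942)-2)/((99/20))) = -11300/11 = -1027.27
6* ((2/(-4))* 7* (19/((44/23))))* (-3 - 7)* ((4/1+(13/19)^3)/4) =2252.70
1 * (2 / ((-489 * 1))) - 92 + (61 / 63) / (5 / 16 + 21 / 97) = -760241054 / 8430849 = -90.17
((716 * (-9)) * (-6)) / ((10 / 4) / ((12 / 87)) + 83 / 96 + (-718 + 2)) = -3711744 / 66913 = -55.47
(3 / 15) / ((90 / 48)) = 8 / 75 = 0.11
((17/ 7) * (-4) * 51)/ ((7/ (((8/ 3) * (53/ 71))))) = -490144/ 3479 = -140.89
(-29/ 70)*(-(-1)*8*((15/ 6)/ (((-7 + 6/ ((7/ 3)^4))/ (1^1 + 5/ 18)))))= 228781/ 146889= 1.56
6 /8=3 /4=0.75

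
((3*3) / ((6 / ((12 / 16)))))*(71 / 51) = 1.57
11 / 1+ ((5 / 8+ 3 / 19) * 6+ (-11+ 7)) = 889 / 76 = 11.70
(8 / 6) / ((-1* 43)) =-4 / 129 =-0.03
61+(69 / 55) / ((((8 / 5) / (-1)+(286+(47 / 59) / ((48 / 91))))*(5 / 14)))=13585416307 / 222666895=61.01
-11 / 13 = -0.85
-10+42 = 32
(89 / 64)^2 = 7921 / 4096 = 1.93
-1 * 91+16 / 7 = -621 / 7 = -88.71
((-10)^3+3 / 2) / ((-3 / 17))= 33949 / 6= 5658.17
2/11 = 0.18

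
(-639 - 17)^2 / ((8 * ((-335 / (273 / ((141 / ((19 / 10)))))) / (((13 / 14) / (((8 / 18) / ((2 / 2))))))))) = -97158438 / 78725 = -1234.15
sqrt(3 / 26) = sqrt(78) / 26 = 0.34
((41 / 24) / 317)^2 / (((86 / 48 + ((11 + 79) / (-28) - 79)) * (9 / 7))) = -82369 / 293264685864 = -0.00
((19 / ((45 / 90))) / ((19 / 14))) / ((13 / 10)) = 280 / 13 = 21.54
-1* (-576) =576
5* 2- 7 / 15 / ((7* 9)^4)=10.00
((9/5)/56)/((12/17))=51/1120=0.05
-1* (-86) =86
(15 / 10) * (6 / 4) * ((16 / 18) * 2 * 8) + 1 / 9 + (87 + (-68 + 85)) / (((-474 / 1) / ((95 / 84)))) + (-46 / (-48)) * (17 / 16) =20947165 / 637056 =32.88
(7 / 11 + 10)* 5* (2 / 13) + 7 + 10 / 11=177 / 11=16.09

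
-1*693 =-693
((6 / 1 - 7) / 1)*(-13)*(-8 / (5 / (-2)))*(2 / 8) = 52 / 5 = 10.40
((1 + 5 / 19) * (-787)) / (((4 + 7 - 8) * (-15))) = 6296 / 285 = 22.09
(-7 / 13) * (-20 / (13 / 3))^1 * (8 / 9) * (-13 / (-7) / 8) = 20 / 39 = 0.51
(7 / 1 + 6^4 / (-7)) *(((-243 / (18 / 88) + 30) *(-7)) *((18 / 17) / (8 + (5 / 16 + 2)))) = -138626496 / 935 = -148263.63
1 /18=0.06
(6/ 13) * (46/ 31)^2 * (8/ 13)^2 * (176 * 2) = 286015488/ 2111317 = 135.47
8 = 8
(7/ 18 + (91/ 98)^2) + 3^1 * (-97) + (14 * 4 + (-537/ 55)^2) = -738624409/ 5336100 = -138.42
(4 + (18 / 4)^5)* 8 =59177 / 4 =14794.25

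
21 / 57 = 7 / 19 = 0.37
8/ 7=1.14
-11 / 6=-1.83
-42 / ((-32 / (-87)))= -1827 / 16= -114.19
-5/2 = -2.50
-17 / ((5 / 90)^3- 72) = 99144 / 419903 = 0.24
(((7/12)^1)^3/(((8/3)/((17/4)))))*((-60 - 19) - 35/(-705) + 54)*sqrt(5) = -10256729*sqrt(5)/1299456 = -17.65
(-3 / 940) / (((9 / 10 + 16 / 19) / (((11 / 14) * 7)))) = -627 / 62228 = -0.01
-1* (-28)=28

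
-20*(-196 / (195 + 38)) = 3920 / 233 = 16.82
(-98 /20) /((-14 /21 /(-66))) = -4851 /10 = -485.10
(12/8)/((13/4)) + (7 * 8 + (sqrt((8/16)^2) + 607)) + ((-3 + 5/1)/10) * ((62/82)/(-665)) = 2353377669/3544450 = 663.96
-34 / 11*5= -170 / 11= -15.45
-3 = -3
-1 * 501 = -501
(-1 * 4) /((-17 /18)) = 72 /17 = 4.24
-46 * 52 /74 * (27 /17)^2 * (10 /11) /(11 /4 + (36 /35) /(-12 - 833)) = -1031438772000 /38248764763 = -26.97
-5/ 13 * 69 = -345/ 13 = -26.54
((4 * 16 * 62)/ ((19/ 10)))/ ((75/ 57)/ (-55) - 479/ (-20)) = 8729600/ 100011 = 87.29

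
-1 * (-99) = 99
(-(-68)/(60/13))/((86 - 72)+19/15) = 221/229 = 0.97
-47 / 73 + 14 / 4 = 417 / 146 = 2.86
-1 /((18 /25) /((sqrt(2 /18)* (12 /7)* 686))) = -4900 /9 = -544.44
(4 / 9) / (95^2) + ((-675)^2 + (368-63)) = 37032914254 / 81225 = 455930.00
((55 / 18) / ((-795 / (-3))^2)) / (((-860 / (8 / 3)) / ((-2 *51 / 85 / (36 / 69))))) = 253 / 815312250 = 0.00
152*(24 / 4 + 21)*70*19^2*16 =1659329280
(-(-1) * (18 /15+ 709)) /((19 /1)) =3551 /95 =37.38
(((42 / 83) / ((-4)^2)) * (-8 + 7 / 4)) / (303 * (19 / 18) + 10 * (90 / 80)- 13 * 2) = -225 / 347272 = -0.00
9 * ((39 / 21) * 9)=1053 / 7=150.43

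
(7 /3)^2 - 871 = -7790 /9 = -865.56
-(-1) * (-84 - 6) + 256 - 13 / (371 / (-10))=61716 / 371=166.35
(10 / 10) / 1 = 1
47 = 47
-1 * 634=-634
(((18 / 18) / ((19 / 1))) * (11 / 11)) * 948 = 948 / 19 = 49.89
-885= -885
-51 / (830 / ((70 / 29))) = -357 / 2407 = -0.15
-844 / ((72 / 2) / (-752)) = 158672 / 9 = 17630.22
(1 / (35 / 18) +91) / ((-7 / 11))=-35233 / 245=-143.81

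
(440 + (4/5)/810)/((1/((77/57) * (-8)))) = -4755.10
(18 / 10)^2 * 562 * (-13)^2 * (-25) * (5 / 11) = -38466090 / 11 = -3496917.27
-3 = -3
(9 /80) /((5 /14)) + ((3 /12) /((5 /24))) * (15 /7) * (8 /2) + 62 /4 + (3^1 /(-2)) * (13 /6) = 31991 /1400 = 22.85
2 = 2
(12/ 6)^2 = 4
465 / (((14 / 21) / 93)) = 129735 / 2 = 64867.50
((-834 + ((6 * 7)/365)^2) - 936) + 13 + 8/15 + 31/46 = -32280094133/18385050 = -1755.78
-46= -46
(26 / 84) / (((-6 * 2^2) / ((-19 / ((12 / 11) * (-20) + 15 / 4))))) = -2717 / 200340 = -0.01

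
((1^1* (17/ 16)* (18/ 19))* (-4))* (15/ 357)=-0.17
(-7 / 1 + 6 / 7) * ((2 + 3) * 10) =-2150 / 7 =-307.14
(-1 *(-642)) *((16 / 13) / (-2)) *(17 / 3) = -29104 / 13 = -2238.77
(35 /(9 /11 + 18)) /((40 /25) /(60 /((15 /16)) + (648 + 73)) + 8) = 1511125 /6501456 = 0.23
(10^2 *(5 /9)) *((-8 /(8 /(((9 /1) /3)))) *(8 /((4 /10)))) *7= -70000 /3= -23333.33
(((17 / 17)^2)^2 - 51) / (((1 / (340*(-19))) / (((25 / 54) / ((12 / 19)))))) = 19178125 / 81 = 236766.98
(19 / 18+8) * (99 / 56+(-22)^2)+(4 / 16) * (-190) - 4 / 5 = 21927013 / 5040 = 4350.60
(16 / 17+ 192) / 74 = 1640 / 629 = 2.61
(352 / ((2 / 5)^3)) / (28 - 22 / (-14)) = 38500 / 207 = 185.99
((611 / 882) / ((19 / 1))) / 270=611 / 4524660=0.00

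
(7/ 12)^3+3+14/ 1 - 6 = 19351/ 1728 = 11.20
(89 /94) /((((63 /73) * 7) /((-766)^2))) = 1906076866 /20727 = 91961.06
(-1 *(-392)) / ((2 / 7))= 1372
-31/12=-2.58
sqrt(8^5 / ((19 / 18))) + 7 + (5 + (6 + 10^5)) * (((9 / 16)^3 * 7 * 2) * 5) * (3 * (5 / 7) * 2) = 5340125.99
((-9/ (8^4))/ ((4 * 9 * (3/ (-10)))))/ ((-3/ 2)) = -5/ 36864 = -0.00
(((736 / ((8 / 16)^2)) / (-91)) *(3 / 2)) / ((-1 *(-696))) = -184 / 2639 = -0.07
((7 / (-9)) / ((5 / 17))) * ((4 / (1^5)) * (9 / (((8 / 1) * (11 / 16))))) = -952 / 55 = -17.31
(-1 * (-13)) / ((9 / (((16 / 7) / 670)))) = 104 / 21105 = 0.00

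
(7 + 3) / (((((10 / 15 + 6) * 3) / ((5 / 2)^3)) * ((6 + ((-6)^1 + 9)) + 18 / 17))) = 2125 / 2736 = 0.78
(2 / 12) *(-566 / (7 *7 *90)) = -283 / 13230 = -0.02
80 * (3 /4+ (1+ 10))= 940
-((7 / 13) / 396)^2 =-49 / 26501904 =-0.00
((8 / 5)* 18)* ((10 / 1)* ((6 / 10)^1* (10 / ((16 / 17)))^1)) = 1836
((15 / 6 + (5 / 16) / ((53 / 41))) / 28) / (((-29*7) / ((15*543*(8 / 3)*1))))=-6312375 / 602504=-10.48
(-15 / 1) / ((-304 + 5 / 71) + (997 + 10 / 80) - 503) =-8520 / 108031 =-0.08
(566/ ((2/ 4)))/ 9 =1132/ 9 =125.78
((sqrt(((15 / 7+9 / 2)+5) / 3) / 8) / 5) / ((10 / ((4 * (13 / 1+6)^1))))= 19 * sqrt(6846) / 4200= 0.37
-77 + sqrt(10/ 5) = -77 + sqrt(2) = -75.59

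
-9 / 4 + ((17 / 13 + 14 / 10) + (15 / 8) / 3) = 563 / 520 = 1.08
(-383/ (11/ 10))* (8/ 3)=-30640/ 33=-928.48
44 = 44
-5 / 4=-1.25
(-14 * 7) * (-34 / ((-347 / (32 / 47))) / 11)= -106624 / 179399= -0.59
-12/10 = -6/5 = -1.20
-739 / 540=-1.37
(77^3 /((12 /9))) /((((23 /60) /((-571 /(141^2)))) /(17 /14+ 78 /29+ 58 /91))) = -4463033672405 /38308478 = -116502.51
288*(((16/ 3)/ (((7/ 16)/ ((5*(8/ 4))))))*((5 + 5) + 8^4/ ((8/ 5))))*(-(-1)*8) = 5052825600/ 7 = 721832228.57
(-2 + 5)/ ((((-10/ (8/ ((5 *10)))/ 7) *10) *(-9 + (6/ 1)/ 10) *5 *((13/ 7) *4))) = 7/ 65000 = 0.00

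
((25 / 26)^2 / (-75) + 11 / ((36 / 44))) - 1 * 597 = -3550427 / 6084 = -583.57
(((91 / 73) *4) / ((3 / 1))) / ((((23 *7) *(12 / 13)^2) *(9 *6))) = 2197 / 9791928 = 0.00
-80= -80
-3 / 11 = -0.27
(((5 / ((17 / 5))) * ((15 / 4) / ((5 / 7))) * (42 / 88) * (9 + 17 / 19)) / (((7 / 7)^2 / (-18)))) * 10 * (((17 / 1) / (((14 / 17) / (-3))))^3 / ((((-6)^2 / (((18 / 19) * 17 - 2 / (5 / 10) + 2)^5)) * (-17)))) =-5151501396336849948000 / 3622532837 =-1422071690757.42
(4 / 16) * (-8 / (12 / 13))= -13 / 6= -2.17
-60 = -60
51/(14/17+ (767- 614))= 867/2615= 0.33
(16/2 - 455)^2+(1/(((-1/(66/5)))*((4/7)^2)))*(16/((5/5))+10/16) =63723819/320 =199136.93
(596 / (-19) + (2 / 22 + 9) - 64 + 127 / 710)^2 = 163230698735329 / 22019592100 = 7412.98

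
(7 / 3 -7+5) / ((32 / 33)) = 11 / 32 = 0.34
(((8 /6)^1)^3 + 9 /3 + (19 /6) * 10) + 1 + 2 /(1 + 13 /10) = 24161 /621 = 38.91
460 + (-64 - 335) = 61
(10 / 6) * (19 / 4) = 95 / 12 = 7.92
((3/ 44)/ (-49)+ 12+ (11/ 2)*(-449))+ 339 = -4567489/ 2156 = -2118.50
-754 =-754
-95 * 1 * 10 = -950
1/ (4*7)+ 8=225/ 28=8.04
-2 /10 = -1 /5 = -0.20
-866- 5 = -871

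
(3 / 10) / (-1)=-0.30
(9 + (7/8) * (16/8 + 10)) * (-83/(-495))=1079/330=3.27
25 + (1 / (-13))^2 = 4226 / 169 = 25.01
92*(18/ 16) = 207/ 2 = 103.50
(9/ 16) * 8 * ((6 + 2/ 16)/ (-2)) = -13.78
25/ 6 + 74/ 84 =106/ 21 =5.05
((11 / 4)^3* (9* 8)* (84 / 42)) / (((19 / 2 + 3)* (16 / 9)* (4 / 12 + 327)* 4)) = 323433 / 3142400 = 0.10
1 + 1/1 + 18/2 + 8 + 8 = 27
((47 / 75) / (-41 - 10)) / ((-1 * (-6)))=-47 / 22950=-0.00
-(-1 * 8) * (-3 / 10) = -2.40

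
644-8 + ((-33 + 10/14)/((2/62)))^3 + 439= -1002572558.28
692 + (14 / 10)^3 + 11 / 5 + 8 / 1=704.94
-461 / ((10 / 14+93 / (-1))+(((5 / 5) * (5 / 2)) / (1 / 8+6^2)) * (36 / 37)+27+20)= 34506311 / 3384641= 10.19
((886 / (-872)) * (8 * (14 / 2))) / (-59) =6202 / 6431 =0.96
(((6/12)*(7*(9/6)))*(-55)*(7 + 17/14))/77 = -1725/56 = -30.80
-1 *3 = -3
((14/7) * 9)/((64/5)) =45/32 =1.41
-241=-241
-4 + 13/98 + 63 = 5795/98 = 59.13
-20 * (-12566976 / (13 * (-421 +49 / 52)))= -335119360 / 7281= -46026.56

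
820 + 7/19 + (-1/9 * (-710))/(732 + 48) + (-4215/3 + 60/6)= -7663087/13338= -574.53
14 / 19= 0.74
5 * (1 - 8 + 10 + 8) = 55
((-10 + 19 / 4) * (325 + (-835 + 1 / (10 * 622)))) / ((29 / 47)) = 3130960413 / 721520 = 4339.40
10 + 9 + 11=30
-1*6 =-6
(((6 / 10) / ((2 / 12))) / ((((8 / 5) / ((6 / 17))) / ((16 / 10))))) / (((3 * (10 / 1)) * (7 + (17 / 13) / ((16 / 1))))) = 1248 / 208675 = 0.01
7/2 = 3.50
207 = 207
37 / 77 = 0.48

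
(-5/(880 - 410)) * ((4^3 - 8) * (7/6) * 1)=-98/141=-0.70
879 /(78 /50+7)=102.69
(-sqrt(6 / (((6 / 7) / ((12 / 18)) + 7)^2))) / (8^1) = -7* sqrt(6) / 464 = -0.04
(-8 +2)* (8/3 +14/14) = -22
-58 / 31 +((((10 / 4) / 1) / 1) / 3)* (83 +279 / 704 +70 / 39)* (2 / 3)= 45.46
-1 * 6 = -6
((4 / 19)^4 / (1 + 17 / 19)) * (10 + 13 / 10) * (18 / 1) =7232 / 34295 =0.21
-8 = -8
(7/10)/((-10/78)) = -273/50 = -5.46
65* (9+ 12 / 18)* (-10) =-18850 / 3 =-6283.33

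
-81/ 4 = -20.25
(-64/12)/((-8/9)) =6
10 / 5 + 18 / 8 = 17 / 4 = 4.25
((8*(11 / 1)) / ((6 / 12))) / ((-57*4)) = -44 / 57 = -0.77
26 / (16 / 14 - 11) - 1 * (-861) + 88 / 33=59411 / 69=861.03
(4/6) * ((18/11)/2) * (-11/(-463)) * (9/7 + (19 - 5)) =0.20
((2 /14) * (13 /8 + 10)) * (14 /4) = 93 /16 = 5.81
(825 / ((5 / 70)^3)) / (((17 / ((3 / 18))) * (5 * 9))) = 75460 / 153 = 493.20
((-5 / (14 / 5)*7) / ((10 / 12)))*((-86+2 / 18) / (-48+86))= 3865 / 114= 33.90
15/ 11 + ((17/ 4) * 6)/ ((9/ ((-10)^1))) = -890/ 33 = -26.97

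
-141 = -141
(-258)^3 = -17173512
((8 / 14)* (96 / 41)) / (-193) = -384 / 55391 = -0.01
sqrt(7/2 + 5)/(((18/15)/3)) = 5 * sqrt(34)/4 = 7.29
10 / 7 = 1.43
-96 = -96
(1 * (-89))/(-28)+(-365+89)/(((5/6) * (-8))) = 6241/140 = 44.58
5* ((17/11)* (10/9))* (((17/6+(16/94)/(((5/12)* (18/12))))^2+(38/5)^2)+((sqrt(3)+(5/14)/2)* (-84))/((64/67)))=27958584659/62983008-199325* sqrt(3)/264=-863.82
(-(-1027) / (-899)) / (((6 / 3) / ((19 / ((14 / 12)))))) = -58539 / 6293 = -9.30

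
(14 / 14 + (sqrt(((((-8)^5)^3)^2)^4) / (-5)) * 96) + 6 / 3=-147119571923125330402401314606429681627398955729625808881 / 5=-29423914384625066080480260000000000000000000000000000000.00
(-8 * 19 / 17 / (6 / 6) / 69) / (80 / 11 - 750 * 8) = 209 / 9665520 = 0.00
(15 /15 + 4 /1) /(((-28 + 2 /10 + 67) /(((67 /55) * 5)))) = 1675 /2156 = 0.78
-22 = -22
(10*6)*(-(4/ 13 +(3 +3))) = -4920/ 13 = -378.46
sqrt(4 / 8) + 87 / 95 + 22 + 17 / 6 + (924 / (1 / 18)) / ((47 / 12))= sqrt(2) / 2 + 114452699 / 26790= 4272.92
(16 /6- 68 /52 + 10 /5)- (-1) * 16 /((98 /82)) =32003 /1911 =16.75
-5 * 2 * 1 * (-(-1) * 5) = -50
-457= -457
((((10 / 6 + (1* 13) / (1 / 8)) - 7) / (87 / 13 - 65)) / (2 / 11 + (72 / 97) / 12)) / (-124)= 39479 / 704940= 0.06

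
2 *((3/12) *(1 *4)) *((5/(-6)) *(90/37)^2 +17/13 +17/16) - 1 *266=-271.12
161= 161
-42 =-42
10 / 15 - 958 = -2872 / 3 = -957.33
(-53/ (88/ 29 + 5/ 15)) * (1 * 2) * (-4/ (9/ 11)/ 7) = 21.98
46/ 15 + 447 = 6751/ 15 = 450.07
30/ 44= 15/ 22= 0.68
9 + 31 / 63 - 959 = -59819 / 63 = -949.51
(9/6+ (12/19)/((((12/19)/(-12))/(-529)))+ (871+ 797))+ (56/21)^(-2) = 513129/64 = 8017.64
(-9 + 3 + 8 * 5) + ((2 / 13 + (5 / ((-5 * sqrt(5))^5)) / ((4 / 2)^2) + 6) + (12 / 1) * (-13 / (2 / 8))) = -7590 / 13 - sqrt(5) / 312500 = -583.85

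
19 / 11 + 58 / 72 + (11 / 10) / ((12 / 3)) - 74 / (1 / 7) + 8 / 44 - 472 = -3908561 / 3960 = -987.01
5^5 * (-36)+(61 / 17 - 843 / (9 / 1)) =-5742094 / 51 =-112590.08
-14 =-14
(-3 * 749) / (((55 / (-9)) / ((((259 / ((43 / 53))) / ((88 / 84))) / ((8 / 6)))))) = 17488870623 / 208120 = 84032.63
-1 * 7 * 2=-14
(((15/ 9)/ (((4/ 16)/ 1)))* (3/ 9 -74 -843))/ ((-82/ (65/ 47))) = 1787500/ 17343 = 103.07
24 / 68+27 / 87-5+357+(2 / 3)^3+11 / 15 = 23540032 / 66555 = 353.69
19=19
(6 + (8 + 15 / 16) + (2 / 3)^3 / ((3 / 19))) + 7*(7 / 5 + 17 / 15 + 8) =586747 / 6480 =90.55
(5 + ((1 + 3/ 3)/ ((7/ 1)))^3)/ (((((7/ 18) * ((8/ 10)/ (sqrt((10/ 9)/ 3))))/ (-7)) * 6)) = -8615 * sqrt(30)/ 4116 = -11.46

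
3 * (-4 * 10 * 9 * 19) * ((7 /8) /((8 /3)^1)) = -53865 /8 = -6733.12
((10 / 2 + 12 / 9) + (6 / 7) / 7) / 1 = 949 / 147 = 6.46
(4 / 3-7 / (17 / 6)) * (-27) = 522 / 17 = 30.71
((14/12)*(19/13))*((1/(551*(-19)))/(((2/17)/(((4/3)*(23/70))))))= -0.00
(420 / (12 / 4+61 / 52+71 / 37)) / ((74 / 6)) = 21840 / 3907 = 5.59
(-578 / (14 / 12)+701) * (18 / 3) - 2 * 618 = -18 / 7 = -2.57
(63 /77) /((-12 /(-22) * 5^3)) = 0.01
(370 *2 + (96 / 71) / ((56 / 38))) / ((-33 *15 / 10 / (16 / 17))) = -1071232 / 76041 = -14.09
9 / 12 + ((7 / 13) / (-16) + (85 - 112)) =-5467 / 208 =-26.28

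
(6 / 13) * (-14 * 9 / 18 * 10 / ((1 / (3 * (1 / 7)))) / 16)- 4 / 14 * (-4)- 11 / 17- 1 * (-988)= 6111457 / 6188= 987.63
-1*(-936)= 936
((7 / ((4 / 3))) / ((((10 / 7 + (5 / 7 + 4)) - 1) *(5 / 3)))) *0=0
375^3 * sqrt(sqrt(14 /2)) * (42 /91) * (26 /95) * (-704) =-89100000000 * 7^(1 /4) /19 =-7627787981.44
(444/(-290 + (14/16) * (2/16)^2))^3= -435105956888576/121221230277771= -3.59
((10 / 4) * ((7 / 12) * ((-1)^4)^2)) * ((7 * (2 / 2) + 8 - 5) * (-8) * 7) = -2450 / 3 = -816.67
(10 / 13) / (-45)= -2 / 117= -0.02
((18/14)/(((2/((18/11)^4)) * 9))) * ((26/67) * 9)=12282192/6866629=1.79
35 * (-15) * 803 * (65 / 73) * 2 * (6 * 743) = -3346843500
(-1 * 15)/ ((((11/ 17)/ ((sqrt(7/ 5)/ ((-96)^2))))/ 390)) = -1105 * sqrt(35)/ 5632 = -1.16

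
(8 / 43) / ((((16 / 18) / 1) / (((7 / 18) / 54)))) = 7 / 4644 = 0.00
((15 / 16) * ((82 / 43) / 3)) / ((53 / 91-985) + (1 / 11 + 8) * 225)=205205 / 287884312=0.00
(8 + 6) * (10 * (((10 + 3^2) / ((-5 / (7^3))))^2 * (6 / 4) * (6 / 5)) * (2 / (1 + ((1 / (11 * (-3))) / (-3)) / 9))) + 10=4768081786624 / 5575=855261307.02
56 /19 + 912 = 17384 /19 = 914.95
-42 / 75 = -14 / 25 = -0.56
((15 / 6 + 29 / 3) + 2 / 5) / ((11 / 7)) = 2639 / 330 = 8.00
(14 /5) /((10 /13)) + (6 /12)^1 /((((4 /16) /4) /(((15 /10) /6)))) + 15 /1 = 516 /25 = 20.64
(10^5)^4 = 100000000000000000000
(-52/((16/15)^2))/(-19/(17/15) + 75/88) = 12155/4232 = 2.87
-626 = -626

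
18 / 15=6 / 5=1.20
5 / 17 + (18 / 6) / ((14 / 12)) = 341 / 119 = 2.87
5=5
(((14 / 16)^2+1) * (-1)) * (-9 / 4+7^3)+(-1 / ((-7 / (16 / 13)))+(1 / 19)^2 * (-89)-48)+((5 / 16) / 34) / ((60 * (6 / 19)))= -104497888177 / 160838496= -649.71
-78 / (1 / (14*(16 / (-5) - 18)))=23150.40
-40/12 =-10/3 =-3.33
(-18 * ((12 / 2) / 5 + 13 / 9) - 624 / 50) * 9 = -13518 / 25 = -540.72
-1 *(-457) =457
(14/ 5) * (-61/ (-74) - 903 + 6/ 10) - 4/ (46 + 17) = -147113803/ 58275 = -2524.48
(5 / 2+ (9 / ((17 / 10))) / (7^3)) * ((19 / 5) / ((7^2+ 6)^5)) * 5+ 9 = 10564744397723 / 1173860476250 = 9.00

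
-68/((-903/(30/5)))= 136/301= 0.45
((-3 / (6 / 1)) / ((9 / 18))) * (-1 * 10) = 10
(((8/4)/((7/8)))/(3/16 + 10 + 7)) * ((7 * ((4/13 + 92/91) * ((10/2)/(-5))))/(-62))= 3072/155155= 0.02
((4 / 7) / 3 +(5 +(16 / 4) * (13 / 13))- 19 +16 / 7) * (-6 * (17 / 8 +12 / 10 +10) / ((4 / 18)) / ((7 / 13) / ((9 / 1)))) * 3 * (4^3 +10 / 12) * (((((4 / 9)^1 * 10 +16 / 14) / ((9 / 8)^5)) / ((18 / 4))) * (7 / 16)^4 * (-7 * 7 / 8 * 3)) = -4081715.84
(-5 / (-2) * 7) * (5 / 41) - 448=-36561 / 82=-445.87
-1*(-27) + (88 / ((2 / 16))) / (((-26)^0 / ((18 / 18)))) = 731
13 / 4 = 3.25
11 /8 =1.38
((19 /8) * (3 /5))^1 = 57 /40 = 1.42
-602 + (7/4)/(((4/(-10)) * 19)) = -91539/152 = -602.23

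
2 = 2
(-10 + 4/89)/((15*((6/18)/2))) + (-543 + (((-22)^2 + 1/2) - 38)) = -89429/890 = -100.48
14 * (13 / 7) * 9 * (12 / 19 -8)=-32760 / 19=-1724.21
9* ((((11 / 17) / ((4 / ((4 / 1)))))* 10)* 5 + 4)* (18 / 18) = 5562 / 17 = 327.18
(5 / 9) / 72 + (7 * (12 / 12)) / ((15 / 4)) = 6073 / 3240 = 1.87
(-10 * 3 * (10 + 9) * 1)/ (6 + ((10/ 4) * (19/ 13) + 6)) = -14820/ 407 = -36.41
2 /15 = 0.13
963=963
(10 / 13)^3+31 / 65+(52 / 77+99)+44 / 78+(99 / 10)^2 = 199.18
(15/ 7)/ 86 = 15/ 602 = 0.02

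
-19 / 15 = -1.27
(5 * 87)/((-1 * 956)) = -435/956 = -0.46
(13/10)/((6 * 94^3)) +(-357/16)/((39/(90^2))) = -3002249690831/647855520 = -4634.13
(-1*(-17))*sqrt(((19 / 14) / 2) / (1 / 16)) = 34*sqrt(133) / 7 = 56.02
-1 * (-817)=817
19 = 19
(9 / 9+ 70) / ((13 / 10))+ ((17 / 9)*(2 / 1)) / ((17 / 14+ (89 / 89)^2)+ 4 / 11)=56.08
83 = 83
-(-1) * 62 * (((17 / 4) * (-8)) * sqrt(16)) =-8432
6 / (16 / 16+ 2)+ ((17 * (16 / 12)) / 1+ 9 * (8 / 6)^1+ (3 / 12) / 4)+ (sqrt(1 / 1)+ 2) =1907 / 48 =39.73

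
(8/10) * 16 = 64/5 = 12.80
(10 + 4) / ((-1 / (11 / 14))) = -11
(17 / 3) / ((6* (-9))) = -17 / 162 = -0.10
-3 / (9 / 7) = -7 / 3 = -2.33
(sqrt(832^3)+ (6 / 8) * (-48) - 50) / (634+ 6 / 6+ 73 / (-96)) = -8256 / 60887+ 638976 * sqrt(13) / 60887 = 37.70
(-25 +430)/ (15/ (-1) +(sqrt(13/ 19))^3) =-41668425/ 1541078-100035 *sqrt(247)/ 1541078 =-28.06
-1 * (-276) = 276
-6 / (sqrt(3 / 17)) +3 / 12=1 / 4 - 2*sqrt(51)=-14.03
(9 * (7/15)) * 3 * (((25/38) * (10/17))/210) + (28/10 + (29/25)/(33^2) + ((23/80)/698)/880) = 4437868117487/1571324198400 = 2.82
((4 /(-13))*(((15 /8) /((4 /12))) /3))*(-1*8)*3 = 180 /13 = 13.85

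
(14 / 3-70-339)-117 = -1564 / 3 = -521.33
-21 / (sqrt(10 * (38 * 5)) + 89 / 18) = 33642 / 607679 - 68040 * sqrt(19) / 607679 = -0.43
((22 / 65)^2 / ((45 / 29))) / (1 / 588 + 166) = 2751056 / 6185970375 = 0.00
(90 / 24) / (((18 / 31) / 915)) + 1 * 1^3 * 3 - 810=40819 / 8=5102.38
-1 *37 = -37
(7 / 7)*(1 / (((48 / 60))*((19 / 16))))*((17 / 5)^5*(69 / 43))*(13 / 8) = 1273611729 / 1021250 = 1247.11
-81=-81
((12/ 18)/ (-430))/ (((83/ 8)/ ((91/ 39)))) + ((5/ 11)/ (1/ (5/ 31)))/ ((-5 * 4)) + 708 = 155097296351/ 219065220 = 708.00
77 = 77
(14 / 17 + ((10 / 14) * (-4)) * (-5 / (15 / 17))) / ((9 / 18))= 12148 / 357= 34.03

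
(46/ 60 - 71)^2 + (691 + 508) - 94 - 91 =5352049/ 900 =5946.72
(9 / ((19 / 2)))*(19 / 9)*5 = 10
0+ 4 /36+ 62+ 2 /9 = 187 /3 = 62.33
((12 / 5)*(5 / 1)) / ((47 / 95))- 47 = -1069 / 47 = -22.74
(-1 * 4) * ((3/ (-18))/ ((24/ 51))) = 17/ 12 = 1.42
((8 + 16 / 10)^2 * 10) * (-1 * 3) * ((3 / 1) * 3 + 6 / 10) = -663552 / 25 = -26542.08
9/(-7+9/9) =-3/2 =-1.50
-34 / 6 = -17 / 3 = -5.67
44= 44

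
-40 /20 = -2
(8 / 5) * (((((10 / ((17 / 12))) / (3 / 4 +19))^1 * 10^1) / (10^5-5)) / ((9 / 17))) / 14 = 256 / 33178341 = 0.00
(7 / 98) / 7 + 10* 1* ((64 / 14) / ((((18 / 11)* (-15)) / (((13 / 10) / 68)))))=-0.03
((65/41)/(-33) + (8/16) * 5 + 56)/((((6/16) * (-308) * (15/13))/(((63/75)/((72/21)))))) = -14393561/133947000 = -0.11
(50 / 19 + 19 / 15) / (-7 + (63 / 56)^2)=-71104 / 104595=-0.68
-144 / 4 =-36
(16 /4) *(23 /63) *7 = 92 /9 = 10.22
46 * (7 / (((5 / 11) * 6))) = 1771 / 15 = 118.07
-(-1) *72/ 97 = 72/ 97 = 0.74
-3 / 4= -0.75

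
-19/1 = -19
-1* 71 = -71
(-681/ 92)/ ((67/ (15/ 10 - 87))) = 9.45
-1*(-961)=961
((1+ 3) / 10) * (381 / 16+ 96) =1917 / 40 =47.92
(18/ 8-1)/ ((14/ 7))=5/ 8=0.62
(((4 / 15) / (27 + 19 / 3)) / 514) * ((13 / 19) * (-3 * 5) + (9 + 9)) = 147 / 1220750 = 0.00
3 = 3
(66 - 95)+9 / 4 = -26.75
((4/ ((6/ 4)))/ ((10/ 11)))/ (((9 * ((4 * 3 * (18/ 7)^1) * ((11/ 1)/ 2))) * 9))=7/ 32805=0.00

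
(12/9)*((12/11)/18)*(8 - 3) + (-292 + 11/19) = -547403/1881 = -291.02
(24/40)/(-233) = -3/1165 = -0.00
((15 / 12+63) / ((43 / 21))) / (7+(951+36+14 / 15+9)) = 0.03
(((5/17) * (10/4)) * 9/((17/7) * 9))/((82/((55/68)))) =9625/3222928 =0.00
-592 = -592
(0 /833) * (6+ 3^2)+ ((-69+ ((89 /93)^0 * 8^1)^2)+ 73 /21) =-32 /21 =-1.52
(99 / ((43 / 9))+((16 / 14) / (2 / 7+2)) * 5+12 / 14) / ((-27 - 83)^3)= -2899 / 160252400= -0.00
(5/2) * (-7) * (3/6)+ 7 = -7/4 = -1.75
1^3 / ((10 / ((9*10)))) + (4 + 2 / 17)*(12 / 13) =2829 / 221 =12.80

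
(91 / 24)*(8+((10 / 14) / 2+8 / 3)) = 41.80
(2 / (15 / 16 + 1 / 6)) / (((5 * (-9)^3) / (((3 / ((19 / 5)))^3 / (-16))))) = 50 / 3271743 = 0.00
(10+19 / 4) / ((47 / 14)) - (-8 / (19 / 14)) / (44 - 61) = 122871 / 30362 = 4.05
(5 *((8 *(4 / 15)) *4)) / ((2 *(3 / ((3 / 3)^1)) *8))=0.89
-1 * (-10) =10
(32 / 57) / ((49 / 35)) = 160 / 399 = 0.40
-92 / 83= -1.11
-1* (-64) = 64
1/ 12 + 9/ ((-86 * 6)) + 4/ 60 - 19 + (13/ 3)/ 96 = -1165477/ 61920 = -18.82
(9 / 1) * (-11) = -99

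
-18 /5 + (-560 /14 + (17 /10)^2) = -4071 /100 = -40.71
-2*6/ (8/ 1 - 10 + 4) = -6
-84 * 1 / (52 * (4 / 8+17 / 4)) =-84 / 247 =-0.34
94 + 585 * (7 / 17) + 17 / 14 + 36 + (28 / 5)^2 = 2400567 / 5950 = 403.46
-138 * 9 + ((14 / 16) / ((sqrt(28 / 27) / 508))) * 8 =-1242 + 762 * sqrt(21) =2249.92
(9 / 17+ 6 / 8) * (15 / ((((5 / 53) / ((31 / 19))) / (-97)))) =-41595831 / 1292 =-32194.92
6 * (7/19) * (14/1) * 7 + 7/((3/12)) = 4648/19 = 244.63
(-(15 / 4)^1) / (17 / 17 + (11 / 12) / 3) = -135 / 47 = -2.87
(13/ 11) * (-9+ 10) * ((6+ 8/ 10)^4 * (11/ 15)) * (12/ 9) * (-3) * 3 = -69489472/ 3125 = -22236.63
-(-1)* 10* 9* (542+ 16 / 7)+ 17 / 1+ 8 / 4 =343033 / 7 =49004.71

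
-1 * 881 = -881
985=985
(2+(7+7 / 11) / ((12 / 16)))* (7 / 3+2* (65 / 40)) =4489 / 66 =68.02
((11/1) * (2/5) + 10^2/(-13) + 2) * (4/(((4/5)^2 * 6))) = -35/26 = -1.35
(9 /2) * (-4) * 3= -54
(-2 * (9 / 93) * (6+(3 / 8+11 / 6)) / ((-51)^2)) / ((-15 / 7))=1379 / 4837860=0.00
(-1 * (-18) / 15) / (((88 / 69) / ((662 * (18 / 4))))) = 616653 / 220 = 2802.97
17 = 17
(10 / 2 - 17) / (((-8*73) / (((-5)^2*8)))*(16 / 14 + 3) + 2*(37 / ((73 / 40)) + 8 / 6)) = -459900 / 1192577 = -0.39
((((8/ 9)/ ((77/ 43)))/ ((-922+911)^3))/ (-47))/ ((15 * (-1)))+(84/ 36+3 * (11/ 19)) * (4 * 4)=804613132024/ 12355320285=65.12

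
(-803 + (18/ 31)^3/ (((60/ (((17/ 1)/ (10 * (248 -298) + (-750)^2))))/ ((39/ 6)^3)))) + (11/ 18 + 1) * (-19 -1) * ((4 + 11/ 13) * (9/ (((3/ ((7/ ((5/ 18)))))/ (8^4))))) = -210492383676740294509/ 4353060920000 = -48355028.23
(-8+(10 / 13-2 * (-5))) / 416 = 9 / 1352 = 0.01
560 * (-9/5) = -1008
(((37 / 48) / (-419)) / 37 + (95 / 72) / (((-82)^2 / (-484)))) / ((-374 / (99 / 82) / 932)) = 2245619749 / 7854788528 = 0.29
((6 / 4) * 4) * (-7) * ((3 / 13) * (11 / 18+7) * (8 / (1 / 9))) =-69048 / 13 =-5311.38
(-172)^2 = 29584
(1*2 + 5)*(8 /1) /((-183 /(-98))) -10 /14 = 37501 /1281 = 29.27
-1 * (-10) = 10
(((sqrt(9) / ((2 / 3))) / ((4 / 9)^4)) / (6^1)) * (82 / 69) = 269001 / 11776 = 22.84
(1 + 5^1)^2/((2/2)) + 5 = 41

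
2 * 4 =8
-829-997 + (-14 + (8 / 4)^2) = -1836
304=304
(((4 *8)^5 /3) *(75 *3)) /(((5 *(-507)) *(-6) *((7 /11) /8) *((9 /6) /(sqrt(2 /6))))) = 14763950080 *sqrt(3) /31941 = 800598.34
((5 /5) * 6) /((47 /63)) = 8.04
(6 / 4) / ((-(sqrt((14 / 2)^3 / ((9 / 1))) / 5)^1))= -45*sqrt(7) / 98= -1.21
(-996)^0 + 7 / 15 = 22 / 15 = 1.47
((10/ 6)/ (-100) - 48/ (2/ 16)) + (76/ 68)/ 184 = -18017777/ 46920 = -384.01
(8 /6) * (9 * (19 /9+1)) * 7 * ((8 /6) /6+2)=580.74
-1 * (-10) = 10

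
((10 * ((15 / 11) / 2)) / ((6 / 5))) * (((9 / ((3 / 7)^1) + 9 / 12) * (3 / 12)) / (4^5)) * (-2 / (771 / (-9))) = 32625 / 46317568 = 0.00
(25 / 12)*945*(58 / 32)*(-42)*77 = -369282375 / 32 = -11540074.22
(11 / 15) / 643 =0.00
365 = 365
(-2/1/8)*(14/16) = -0.22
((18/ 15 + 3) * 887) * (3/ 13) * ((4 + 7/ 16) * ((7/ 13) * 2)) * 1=27772857/ 6760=4108.41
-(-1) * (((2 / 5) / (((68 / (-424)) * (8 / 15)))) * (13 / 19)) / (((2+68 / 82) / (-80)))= 90.47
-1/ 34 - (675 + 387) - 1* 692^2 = -16317485/ 34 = -479926.03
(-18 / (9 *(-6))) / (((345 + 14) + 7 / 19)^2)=361 / 139864752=0.00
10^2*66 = 6600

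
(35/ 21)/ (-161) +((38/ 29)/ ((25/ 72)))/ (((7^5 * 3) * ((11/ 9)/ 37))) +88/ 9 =271064155247/ 27745415775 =9.77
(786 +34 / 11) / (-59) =-8680 / 649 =-13.37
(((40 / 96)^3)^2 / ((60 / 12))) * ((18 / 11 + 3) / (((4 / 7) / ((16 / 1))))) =371875 / 2737152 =0.14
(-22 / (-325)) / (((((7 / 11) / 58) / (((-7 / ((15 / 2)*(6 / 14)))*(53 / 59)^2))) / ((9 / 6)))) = -275989868 / 16969875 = -16.26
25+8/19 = 483/19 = 25.42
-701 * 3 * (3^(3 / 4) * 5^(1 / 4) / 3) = -701 * 3^(3 / 4) * 5^(1 / 4) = -2389.47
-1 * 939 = -939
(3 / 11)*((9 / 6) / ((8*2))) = 9 / 352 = 0.03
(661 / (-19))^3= -288804781 / 6859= -42105.96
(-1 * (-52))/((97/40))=2080/97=21.44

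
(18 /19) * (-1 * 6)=-108 /19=-5.68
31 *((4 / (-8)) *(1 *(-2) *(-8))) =-248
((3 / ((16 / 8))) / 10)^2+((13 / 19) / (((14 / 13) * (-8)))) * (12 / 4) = -5739 / 26600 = -0.22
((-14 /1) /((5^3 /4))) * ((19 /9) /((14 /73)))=-5548 /1125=-4.93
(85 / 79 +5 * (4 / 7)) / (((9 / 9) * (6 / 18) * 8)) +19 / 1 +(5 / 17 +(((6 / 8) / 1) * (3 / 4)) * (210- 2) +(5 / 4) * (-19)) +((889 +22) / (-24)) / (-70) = 258477763 / 2256240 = 114.56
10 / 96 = 5 / 48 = 0.10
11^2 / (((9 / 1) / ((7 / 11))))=77 / 9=8.56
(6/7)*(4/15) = 8/35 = 0.23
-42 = -42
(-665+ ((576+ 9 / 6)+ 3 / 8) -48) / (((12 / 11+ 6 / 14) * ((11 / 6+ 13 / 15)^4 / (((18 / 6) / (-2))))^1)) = 52023125 / 20726199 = 2.51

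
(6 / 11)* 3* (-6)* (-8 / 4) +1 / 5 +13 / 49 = 54174 / 2695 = 20.10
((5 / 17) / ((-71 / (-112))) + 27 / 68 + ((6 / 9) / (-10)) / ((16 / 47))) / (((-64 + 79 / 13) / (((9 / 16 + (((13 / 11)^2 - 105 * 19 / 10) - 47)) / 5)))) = 1185936606673 / 2111489107200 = 0.56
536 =536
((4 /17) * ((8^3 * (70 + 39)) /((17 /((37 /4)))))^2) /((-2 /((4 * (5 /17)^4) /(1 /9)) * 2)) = -5995962408960000 /410338673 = -14612228.39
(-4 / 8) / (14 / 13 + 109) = -13 / 2862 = -0.00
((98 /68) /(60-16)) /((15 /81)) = 1323 /7480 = 0.18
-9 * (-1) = 9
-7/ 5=-1.40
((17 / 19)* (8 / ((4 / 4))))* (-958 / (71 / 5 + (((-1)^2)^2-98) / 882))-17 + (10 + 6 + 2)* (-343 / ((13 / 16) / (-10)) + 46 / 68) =19697958237362 / 260913263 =75496.19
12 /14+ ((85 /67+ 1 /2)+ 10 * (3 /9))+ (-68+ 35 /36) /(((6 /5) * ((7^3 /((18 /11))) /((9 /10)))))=34698925 /6066984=5.72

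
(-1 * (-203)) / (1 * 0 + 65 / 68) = 13804 / 65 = 212.37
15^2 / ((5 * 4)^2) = 9 / 16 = 0.56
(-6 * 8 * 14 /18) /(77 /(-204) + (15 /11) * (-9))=83776 /28387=2.95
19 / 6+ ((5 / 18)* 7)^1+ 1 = 55 / 9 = 6.11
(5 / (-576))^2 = 25 / 331776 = 0.00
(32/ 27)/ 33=0.04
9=9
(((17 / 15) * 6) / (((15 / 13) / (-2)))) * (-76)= 67184 / 75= 895.79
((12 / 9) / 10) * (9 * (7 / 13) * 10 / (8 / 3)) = 63 / 26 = 2.42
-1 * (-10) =10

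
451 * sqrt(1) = 451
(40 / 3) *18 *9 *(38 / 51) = 27360 / 17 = 1609.41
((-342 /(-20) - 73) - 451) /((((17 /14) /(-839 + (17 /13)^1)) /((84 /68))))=1622921454 /3757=431972.71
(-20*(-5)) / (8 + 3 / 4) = 80 / 7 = 11.43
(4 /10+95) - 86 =47 /5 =9.40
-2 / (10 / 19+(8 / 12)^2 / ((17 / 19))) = -2907 / 1487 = -1.95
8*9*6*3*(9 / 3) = 3888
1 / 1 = 1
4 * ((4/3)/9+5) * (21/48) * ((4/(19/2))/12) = 973/3078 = 0.32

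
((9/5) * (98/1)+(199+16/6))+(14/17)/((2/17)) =385.07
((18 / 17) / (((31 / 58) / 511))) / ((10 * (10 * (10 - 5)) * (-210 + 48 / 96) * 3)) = -88914 / 27601625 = -0.00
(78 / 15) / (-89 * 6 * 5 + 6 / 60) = -52 / 26699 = -0.00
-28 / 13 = -2.15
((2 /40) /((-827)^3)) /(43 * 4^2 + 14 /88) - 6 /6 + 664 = 663.00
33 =33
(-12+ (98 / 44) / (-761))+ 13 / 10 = -447971 / 41855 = -10.70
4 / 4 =1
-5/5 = -1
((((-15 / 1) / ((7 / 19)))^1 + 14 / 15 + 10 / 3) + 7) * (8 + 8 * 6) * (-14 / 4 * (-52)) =-4501952 / 15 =-300130.13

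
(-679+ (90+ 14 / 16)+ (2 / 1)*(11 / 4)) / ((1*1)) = -4661 / 8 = -582.62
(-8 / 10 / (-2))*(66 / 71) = 132 / 355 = 0.37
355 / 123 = 2.89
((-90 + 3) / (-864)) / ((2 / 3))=0.15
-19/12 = -1.58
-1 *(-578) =578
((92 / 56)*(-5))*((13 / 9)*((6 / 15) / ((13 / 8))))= -184 / 63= -2.92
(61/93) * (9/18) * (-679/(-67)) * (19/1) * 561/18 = 147161707/74772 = 1968.14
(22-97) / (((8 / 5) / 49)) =-18375 / 8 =-2296.88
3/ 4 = 0.75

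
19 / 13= 1.46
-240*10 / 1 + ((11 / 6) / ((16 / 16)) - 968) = -20197 / 6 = -3366.17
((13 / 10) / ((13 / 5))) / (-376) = -1 / 752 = -0.00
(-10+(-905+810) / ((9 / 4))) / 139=-0.38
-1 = -1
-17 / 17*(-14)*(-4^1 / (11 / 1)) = -56 / 11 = -5.09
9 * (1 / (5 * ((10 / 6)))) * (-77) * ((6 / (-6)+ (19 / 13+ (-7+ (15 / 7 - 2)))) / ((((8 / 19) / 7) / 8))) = 22989582 / 325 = 70737.18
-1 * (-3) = 3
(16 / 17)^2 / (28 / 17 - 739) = -256 / 213095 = -0.00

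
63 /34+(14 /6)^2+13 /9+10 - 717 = -213667 /306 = -698.26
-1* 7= -7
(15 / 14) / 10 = 3 / 28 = 0.11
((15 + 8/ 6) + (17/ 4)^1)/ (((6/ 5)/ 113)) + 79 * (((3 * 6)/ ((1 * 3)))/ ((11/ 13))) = 1978769/ 792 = 2498.45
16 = 16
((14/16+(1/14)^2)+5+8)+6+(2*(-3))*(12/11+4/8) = 44563/4312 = 10.33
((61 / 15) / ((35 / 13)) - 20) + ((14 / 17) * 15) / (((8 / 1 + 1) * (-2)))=-57048 / 2975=-19.18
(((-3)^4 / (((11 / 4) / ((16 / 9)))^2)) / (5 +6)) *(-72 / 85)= -294912 / 113135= -2.61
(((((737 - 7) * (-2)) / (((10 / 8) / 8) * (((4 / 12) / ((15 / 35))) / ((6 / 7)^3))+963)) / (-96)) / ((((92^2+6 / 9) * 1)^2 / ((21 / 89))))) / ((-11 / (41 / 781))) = -1832793480 / 7385765476199756143619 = -0.00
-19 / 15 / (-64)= 19 / 960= 0.02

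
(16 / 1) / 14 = 8 / 7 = 1.14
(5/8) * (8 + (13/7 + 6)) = 555/56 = 9.91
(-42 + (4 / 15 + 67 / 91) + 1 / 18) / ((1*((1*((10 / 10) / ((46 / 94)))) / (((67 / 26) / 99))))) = -516714251 / 990809820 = -0.52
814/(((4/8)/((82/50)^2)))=2736668/625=4378.67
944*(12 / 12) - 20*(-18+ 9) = 1124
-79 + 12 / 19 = -1489 / 19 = -78.37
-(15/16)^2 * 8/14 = -225/448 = -0.50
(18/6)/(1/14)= 42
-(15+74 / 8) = -97 / 4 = -24.25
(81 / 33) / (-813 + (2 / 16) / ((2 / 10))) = -216 / 71489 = -0.00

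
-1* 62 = -62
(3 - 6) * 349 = -1047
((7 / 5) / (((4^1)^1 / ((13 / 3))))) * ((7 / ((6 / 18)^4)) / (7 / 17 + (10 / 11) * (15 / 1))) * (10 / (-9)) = -357357 / 5254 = -68.02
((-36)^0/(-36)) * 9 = -1/4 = -0.25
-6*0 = 0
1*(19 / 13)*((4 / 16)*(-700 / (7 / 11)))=-5225 / 13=-401.92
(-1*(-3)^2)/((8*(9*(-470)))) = 1/3760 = 0.00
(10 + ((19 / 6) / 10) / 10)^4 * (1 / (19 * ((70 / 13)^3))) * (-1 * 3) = -2883549627219667237 / 281534400000000000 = -10.24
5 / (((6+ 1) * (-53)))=-5 / 371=-0.01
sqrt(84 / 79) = 2 * sqrt(1659) / 79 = 1.03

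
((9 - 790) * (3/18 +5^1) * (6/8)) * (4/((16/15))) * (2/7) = -363165/112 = -3242.54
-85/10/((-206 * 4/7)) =0.07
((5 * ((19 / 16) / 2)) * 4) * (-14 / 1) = -665 / 4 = -166.25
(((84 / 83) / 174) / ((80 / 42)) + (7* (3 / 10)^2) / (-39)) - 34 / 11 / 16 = -14200499 / 68840200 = -0.21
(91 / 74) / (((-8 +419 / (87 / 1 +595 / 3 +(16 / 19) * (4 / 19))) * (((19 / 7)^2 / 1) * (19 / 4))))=-2757516944 / 512612982521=-0.01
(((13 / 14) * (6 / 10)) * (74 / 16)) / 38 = 1443 / 21280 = 0.07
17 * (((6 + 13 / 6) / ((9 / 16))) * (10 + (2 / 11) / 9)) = 6610688 / 2673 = 2473.13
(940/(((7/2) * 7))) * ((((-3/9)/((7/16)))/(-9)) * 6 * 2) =120320/3087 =38.98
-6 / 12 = -1 / 2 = -0.50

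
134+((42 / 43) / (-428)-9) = 1150229 / 9202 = 125.00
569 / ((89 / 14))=7966 / 89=89.51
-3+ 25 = 22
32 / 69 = 0.46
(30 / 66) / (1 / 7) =35 / 11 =3.18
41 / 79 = 0.52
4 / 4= 1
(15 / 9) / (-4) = -5 / 12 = -0.42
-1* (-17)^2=-289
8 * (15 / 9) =40 / 3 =13.33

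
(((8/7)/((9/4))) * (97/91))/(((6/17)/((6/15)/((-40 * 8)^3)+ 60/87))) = 207824734783/196439040000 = 1.06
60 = 60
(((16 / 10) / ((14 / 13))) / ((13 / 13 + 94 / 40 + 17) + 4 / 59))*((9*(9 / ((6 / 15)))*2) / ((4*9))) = 15340 / 18739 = 0.82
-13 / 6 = -2.17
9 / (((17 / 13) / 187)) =1287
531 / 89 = 5.97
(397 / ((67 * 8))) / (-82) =-397 / 43952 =-0.01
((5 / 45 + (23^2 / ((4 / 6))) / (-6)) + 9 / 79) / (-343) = 375479 / 975492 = 0.38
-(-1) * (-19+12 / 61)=-1147 / 61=-18.80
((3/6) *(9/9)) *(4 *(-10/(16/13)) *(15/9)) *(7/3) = -2275/36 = -63.19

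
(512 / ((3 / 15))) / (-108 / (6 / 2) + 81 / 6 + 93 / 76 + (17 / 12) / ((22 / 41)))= -12840960 / 93479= -137.37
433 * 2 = 866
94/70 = 47/35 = 1.34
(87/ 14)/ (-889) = -87/ 12446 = -0.01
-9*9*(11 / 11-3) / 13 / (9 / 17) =306 / 13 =23.54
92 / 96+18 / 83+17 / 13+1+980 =25468273 / 25896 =983.48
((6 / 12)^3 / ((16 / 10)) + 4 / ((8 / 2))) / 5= 0.22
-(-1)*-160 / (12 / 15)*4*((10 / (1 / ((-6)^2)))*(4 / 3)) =-384000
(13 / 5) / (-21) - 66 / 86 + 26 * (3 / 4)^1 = 168037 / 9030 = 18.61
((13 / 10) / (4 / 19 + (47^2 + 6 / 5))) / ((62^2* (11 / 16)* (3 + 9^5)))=1 / 265350726102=0.00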